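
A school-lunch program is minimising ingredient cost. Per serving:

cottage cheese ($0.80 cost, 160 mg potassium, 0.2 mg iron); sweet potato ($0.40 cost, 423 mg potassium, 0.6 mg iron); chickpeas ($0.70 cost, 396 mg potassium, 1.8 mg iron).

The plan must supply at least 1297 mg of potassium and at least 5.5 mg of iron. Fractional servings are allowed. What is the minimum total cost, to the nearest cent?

$2.19

Minimising a linear cost over {potassium ≥ 1297, iron ≥ 5.5, servings ≥ 0} — the optimum is at a vertex, using one or two foods.
cottage cheese only: max(1297/160, 5.5/0.2) = 27.5 servings → $22.00.
sweet potato only: max(1297/423, 5.5/0.6) = 9.167 servings → $3.67.
chickpeas only: max(1297/396, 5.5/1.8) = 3.275 servings → $2.29.
cottage cheese + sweet potato: intersection lies outside the first quadrant.
cottage cheese + chickpeas with both tight: 0.75 servings and 2.972 servings → $2.68.
sweet potato + chickpeas with both tight: 0.299 servings and 2.956 servings → $2.19.
The minimum over all feasible corners is $2.19.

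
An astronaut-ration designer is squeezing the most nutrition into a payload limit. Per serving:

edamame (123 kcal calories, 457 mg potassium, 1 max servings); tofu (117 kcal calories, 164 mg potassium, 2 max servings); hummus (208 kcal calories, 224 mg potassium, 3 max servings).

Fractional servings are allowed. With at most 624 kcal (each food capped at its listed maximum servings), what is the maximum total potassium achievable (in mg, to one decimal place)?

1072.5 mg

Potassium per kcal: edamame 3.715, tofu 1.402, hummus 1.077.
Take 1 serving of edamame: uses 123 kcal, +457.0 mg potassium (running total 457.0 mg).
Take 2 servings of tofu: uses 234 kcal, +328.0 mg potassium (running total 785.0 mg).
Take 1.284 servings of hummus: uses 267 kcal, +287.5 mg potassium (running total 1072.5 mg).
Filling greedily by potassium-per-kcal is optimal for one linear limit, giving 1072.5 mg.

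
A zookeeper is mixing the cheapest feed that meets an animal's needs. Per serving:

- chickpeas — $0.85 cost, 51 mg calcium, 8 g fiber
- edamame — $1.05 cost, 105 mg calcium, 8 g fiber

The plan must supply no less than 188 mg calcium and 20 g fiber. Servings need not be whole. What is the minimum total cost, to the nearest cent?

Compare the cost at each extreme point of the feasible region.
chickpeas only: max(188/51, 20/8) = 3.686 servings → $3.13.
edamame only: max(188/105, 20/8) = 2.5 servings → $2.62.
chickpeas + edamame with both tight: 1.38 servings and 1.12 servings → $2.35.
The minimum over all feasible corners is $2.35.

$2.35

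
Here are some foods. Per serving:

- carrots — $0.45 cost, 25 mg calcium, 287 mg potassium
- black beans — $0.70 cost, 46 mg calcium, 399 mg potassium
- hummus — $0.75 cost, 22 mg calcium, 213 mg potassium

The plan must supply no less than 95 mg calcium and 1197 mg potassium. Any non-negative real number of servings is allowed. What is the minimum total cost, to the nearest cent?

$1.88

Check every corner: each single food scaled to meet both minima, and each pair solved so both constraints bind.
carrots only: max(95/25, 1197/287) = 4.171 servings → $1.88.
black beans only: max(95/46, 1197/399) = 3 servings → $2.10.
hummus only: max(95/22, 1197/213) = 5.62 servings → $4.21.
carrots + black beans with both targets exact would need a negative amount; discard.
carrots + hummus with both targets exact would need a negative amount; discard.
black beans + hummus with both targets exact would need a negative amount; discard.
So the least-cost plan costs $1.88.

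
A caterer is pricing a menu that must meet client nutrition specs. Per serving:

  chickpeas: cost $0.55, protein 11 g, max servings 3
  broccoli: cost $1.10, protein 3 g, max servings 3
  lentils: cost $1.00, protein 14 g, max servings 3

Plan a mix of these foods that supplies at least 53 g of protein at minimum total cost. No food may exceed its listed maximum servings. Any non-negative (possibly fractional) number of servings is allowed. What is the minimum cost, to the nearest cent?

Cost per g of protein: chickpeas $0.0500, lentils $0.0714, broccoli $0.3667.
Take 3 servings of chickpeas: +33.0 g protein for $1.65 (total $1.65, still need 20.0 g).
Take 1.429 servings of lentils: +20.0 g protein for $1.43 (total $3.08, still need 0.0 g).
Filling from the cheapest source first is optimal under one linear minimum: $3.08.

$3.08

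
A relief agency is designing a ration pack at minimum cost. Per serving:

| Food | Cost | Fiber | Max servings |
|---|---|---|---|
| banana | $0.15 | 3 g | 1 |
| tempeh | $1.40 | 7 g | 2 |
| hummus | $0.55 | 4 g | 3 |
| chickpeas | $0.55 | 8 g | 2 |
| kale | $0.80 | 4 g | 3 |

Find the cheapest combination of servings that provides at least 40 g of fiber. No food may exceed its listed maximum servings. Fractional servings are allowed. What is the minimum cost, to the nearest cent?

Cost per g of fiber: banana $0.0500, chickpeas $0.0688, hummus $0.1375, tempeh $0.2000, kale $0.2000.
Take 1 serving of banana: +3.0 g fiber for $0.15 (total $0.15, still need 37.0 g).
Take 2 servings of chickpeas: +16.0 g fiber for $1.10 (total $1.25, still need 21.0 g).
Take 3 servings of hummus: +12.0 g fiber for $1.65 (total $2.90, still need 9.0 g).
Take 1.286 servings of tempeh: +9.0 g fiber for $1.80 (total $4.70, still need 0.0 g).
Filling from the cheapest source first is optimal under one linear minimum: $4.70.

$4.70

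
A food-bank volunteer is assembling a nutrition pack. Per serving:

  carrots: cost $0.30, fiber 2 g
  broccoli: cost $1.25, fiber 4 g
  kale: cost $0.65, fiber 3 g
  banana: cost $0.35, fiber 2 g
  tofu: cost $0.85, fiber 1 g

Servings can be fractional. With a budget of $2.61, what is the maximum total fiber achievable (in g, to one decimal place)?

17.4 g

Fiber per dollar: carrots 6.667, banana 5.714, kale 4.615, broccoli 3.2, tofu 1.176.
With no serving limits, spend the whole cost allowance on carrots: $2.61 / $0.30 × 2 g = 17.4 g.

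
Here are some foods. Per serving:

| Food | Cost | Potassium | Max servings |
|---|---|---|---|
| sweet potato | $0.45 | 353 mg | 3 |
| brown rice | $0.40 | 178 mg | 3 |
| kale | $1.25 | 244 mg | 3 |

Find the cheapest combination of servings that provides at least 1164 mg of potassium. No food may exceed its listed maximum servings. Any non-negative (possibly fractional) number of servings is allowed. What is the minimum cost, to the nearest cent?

Cost per mg of potassium: sweet potato $0.0013, brown rice $0.0022, kale $0.0051.
Take 3 servings of sweet potato: +1059.0 mg potassium for $1.35 (total $1.35, still need 105.0 mg).
Take 0.5899 servings of brown rice: +105.0 mg potassium for $0.24 (total $1.59, still need 0.0 mg).
Greedy by cheapest-per-mg is optimal for a single linear constraint, so the minimum cost is $1.59.

$1.59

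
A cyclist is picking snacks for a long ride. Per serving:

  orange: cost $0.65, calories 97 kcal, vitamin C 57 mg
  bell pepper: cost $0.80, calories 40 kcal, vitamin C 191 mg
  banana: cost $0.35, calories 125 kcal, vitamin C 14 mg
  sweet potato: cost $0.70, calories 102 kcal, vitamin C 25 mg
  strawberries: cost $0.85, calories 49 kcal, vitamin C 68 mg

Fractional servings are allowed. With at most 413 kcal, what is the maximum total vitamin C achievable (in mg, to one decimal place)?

Vitamin C per kcal: bell pepper 4.775, strawberries 1.388, orange 0.5876, sweet potato 0.2451, banana 0.112.
With no serving limits, spend the whole calories allowance on bell pepper: 413 kcal / 40 kcal × 191 mg = 1972.1 mg.

1972.1 mg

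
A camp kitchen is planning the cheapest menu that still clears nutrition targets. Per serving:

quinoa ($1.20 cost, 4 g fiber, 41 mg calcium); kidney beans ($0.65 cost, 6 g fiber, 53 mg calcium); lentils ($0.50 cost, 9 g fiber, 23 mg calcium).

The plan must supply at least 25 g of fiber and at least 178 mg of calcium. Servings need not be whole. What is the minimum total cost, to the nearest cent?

At the optimum either one food covers both requirements or two foods hit both targets exactly; no other combination can be cheaper.
quinoa only: max(25/4, 178/41) = 6.25 servings → $7.50.
kidney beans only: max(25/6, 178/53) = 4.167 servings → $2.71.
lentils only: max(25/9, 178/23) = 7.739 servings → $3.87.
quinoa + kidney beans with both targets exact would need a negative amount; discard.
quinoa + lentils with both tight: 3.708 servings and 1.13 servings → $5.01.
kidney beans + lentils with both tight: 3.029 servings and 0.7581 servings → $2.35.
So the least-cost plan costs $2.35.

$2.35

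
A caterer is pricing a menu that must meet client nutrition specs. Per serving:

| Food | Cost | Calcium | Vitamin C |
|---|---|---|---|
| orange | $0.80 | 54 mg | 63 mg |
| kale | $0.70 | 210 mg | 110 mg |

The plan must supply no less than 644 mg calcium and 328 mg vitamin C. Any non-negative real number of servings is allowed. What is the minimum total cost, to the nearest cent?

$2.15

For a min-cost LP with two ≥-constraints, a basic feasible solution has at most two positive variables.
orange only: max(644/54, 328/63) = 11.93 servings → $9.54.
kale only: max(644/210, 328/110) = 3.067 servings → $2.15.
orange + kale with both targets exact would need a negative amount; discard.
Cheapest feasible corner: $2.15.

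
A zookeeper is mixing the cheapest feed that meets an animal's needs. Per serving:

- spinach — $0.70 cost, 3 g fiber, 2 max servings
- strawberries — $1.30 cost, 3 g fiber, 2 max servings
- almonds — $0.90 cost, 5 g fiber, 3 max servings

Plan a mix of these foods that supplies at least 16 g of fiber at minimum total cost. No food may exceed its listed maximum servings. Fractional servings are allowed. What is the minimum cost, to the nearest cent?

Cost per g of fiber: almonds $0.1800, spinach $0.2333, strawberries $0.4333.
Take 3 servings of almonds: +15.0 g fiber for $2.70 (total $2.70, still need 1.0 g).
Take 0.3333 servings of spinach: +1.0 g fiber for $0.23 (total $2.93, still need 0.0 g).
Filling from the cheapest source first is optimal under one linear minimum: $2.93.

$2.93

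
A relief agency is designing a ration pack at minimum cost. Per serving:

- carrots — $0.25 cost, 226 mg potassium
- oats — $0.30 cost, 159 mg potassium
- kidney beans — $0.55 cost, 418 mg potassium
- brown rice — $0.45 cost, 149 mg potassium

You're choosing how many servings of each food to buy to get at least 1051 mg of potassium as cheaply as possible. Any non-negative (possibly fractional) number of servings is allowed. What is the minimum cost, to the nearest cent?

Cost per mg of potassium: carrots $0.0011, kidney beans $0.0013, oats $0.0019, brown rice $0.0030.
With no serving limits, use only carrots: 1051 mg / 226 mg = 4.65 servings × $0.25 = $1.16.

$1.16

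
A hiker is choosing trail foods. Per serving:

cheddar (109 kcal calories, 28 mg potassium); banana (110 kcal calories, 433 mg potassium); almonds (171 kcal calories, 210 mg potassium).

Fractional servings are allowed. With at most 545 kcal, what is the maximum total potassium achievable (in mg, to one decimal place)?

2145.3 mg

Potassium per kcal: banana 3.936, almonds 1.228, cheddar 0.2569.
With no serving limits, spend the whole calories allowance on banana: 545 kcal / 110 kcal × 433 mg = 2145.3 mg.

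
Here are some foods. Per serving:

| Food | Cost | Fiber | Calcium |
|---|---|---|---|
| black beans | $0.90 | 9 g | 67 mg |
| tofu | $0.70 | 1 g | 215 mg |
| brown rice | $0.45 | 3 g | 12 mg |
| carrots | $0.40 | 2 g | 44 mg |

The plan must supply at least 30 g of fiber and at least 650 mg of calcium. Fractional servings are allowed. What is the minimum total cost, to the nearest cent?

$4.23

The cheapest plan sits at a corner of the feasible region — with two constraints it uses at most two foods.
black beans only: max(30/9, 650/67) = 9.701 servings → $8.73.
tofu only: max(30/1, 650/215) = 30 servings → $21.00.
brown rice only: max(30/3, 650/12) = 54.17 servings → $24.38.
carrots only: max(30/2, 650/44) = 15 servings → $6.00.
black beans + tofu with both tight: 3.105 servings and 2.056 servings → $4.23.
black beans + brown rice with both targets exact would need a negative amount; discard.
black beans + carrots with both tight: 0.07634 servings and 14.66 servings → $5.93.
tofu + brown rice with both tight: 2.512 servings and 9.163 servings → $5.88.
tofu + carrots: the both-tight solution has a negative serving — not a feasible corner.
brown rice + carrots with both tight: 0.1852 servings and 14.72 servings → $5.97.
Cheapest feasible corner: $4.23.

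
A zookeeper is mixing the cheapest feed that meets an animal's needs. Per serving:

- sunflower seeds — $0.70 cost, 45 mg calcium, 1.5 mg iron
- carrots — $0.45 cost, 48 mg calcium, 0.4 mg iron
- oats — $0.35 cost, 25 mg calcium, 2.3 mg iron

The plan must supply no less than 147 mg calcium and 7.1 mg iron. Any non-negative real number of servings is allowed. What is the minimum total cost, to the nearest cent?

Minimising a linear cost over {calcium ≥ 147, iron ≥ 7.1, servings ≥ 0} — the optimum is at a vertex, using one or two foods.
sunflower seeds only: max(147/45, 7.1/1.5) = 4.733 servings → $3.31.
carrots only: max(147/48, 7.1/0.4) = 17.75 servings → $7.99.
oats only: max(147/25, 7.1/2.3) = 5.88 servings → $2.06.
sunflower seeds + carrots with both targets exact would need a negative amount; discard.
sunflower seeds + oats with both tight: 2.433 servings and 1.5 servings → $2.23.
carrots + oats with both tight: 1.6 servings and 2.809 servings → $1.70.
So the least-cost plan costs $1.70.

$1.70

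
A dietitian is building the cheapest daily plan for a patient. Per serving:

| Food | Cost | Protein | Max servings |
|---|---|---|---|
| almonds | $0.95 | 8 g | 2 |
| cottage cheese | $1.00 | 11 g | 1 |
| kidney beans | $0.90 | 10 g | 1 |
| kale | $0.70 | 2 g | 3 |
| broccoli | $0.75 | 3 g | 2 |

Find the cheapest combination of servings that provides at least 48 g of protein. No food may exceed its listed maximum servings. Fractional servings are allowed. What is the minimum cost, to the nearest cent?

Cost per g of protein: kidney beans $0.0900, cottage cheese $0.0909, almonds $0.1187, broccoli $0.2500, kale $0.3500.
Take 1 serving of kidney beans: +10.0 g protein for $0.90 (total $0.90, still need 38.0 g).
Take 1 serving of cottage cheese: +11.0 g protein for $1.00 (total $1.90, still need 27.0 g).
Take 2 servings of almonds: +16.0 g protein for $1.90 (total $3.80, still need 11.0 g).
Take 2 servings of broccoli: +6.0 g protein for $1.50 (total $5.30, still need 5.0 g).
Take 2.5 servings of kale: +5.0 g protein for $1.75 (total $7.05, still need 0.0 g).
Greedy by cheapest-per-g is optimal for a single linear constraint, so the minimum cost is $7.05.

$7.05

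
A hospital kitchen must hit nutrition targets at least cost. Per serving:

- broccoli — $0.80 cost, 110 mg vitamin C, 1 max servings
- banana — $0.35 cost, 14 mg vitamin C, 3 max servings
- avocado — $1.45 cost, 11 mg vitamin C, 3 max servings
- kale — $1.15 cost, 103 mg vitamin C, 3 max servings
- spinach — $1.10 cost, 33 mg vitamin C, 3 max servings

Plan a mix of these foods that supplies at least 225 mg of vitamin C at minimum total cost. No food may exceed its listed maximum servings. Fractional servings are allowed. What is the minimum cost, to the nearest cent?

Cost per mg of vitamin C: broccoli $0.0073, kale $0.0112, banana $0.0250, spinach $0.0333, avocado $0.1318.
Take 1 serving of broccoli: +110.0 mg vitamin C for $0.80 (total $0.80, still need 115.0 mg).
Take 1.117 servings of kale: +115.0 mg vitamin C for $1.28 (total $2.08, still need 0.0 mg).
Filling from the cheapest source first is optimal under one linear minimum: $2.08.

$2.08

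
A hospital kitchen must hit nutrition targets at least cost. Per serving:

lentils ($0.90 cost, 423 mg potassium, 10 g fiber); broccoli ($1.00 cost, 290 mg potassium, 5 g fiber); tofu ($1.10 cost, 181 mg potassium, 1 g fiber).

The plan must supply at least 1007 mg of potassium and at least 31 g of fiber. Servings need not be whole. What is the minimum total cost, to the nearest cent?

$2.79

Check every corner: each single food scaled to meet both minima, and each pair solved so both constraints bind.
lentils only: max(1007/423, 31/10) = 3.1 servings → $2.79.
broccoli only: max(1007/290, 31/5) = 6.2 servings → $6.20.
tofu only: max(1007/181, 31/1) = 31 servings → $34.10.
lentils + broccoli: intersection lies outside the first quadrant.
lentils + tofu with both targets exact would need a negative amount; discard.
broccoli + tofu with both targets exact would need a negative amount; discard.
Cheapest feasible corner: $2.79.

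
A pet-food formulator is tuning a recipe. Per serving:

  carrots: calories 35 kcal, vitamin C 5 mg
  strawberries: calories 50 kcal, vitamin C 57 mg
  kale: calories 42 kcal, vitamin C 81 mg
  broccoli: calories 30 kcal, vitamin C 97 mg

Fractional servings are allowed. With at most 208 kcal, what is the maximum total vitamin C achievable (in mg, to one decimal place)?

672.5 mg

Vitamin C per kcal: broccoli 3.233, kale 1.929, strawberries 1.14, carrots 0.1429.
With no serving limits, spend the whole calories allowance on broccoli: 208 kcal / 30 kcal × 97 mg = 672.5 mg.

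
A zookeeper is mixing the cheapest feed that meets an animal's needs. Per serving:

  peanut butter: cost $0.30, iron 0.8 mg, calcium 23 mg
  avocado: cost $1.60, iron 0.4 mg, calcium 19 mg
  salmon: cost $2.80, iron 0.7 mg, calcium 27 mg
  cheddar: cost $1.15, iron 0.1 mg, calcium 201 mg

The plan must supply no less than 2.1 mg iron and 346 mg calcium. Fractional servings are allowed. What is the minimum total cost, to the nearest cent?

$2.39

For a min-cost LP with two ≥-constraints, a basic feasible solution has at most two positive variables.
peanut butter only: max(2.1/0.8, 346/23) = 15.04 servings → $4.51.
avocado only: max(2.1/0.4, 346/19) = 18.21 servings → $29.14.
salmon only: max(2.1/0.7, 346/27) = 12.81 servings → $35.88.
cheddar only: max(2.1/0.1, 346/201) = 21 servings → $24.15.
peanut butter + avocado: intersection lies outside the first quadrant.
peanut butter + salmon: intersection lies outside the first quadrant.
peanut butter + cheddar with both tight: 2.445 servings and 1.442 servings → $2.39.
avocado + salmon: intersection lies outside the first quadrant.
avocado + cheddar with both tight: 4.936 servings and 1.255 servings → $9.34.
salmon + cheddar with both tight: 2.808 servings and 1.344 servings → $9.41.
So the least-cost plan costs $2.39.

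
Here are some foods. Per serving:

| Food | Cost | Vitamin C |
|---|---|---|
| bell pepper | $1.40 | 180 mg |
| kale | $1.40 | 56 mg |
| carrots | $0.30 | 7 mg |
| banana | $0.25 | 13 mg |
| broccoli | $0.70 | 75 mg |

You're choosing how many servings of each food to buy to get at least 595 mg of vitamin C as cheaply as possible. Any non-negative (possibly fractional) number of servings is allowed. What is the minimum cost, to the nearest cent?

$4.63

Cost per mg of vitamin C: bell pepper $0.0078, broccoli $0.0093, banana $0.0192, kale $0.0250, carrots $0.0429.
With no serving limits, use only bell pepper: 595 mg / 180 mg = 3.306 servings × $1.40 = $4.63.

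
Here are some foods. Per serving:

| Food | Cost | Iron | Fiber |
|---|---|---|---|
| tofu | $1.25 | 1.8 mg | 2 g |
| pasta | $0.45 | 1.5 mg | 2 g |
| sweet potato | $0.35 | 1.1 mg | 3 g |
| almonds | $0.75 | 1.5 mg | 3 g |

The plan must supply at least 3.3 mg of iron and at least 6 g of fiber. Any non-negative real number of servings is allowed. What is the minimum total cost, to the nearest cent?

$1.01

Two binding constraints pin down two serving amounts, so the optimal mix uses at most two foods. The candidates are each food alone (scaled to the tighter of iron/fiber) and each pair with both constraints tight.
tofu only: max(3.3/1.8, 6/2) = 3 servings → $3.75.
pasta only: max(3.3/1.5, 6/2) = 3 servings → $1.35.
sweet potato only: max(3.3/1.1, 6/3) = 3 servings → $1.05.
almonds only: max(3.3/1.5, 6/3) = 2.2 servings → $1.65.
tofu + pasta with both targets exact would need a negative amount; discard.
tofu + sweet potato with both tight: 1.031 servings and 1.312 servings → $1.75.
tofu + almonds with both tight: 0.375 servings and 1.75 servings → $1.78.
pasta + sweet potato with both tight: 1.435 servings and 1.043 servings → $1.01.
pasta + almonds with both tight: 0.6 servings and 1.6 servings → $1.47.
sweet potato + almonds: intersection lies outside the first quadrant.
So the least-cost plan costs $1.01.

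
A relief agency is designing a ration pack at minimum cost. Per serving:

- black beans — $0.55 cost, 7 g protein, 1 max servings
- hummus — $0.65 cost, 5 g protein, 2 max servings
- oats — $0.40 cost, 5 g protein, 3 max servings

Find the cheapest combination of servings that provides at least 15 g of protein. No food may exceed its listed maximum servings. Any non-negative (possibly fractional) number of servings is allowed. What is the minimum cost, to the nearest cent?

$1.19

Cost per g of protein: black beans $0.0786, oats $0.0800, hummus $0.1300.
Take 1 serving of black beans: +7.0 g protein for $0.55 (total $0.55, still need 8.0 g).
Take 1.6 servings of oats: +8.0 g protein for $0.64 (total $1.19, still need 0.0 g).
Greedy by cheapest-per-g is optimal for a single linear constraint, so the minimum cost is $1.19.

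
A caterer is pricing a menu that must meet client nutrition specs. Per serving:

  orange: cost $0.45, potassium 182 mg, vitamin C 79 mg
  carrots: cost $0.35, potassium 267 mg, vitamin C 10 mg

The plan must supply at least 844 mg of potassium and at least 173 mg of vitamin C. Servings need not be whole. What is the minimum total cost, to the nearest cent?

orange only: max(844/182, 173/79) = 4.637 servings → $2.09.
carrots only: max(844/267, 173/10) = 17.3 servings → $6.05.
orange + carrots with both tight: 1.959 servings and 1.826 servings → $1.52.
Cheapest feasible corner: $1.52.

$1.52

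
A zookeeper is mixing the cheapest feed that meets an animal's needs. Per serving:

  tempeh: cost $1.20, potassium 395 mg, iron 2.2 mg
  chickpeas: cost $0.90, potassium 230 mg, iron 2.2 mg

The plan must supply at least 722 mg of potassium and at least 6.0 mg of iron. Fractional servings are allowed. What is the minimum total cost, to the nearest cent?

$2.63

An LP optimum is at a vertex; with two nutrient constraints at most two foods are used. Check each candidate.
tempeh only: max(722/395, 6.0/2.2) = 2.727 servings → $3.27.
chickpeas only: max(722/230, 6.0/2.2) = 3.139 servings → $2.83.
tempeh + chickpeas with both tight: 0.5741 servings and 2.153 servings → $2.63.
The minimum over all feasible corners is $2.63.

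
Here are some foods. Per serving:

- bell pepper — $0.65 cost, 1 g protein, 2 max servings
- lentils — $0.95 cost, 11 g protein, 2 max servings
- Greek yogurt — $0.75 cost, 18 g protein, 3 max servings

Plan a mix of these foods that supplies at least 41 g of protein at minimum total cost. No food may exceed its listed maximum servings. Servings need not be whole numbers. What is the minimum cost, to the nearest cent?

Cost per g of protein: Greek yogurt $0.0417, lentils $0.0864, bell pepper $0.6500.
Take 2.278 servings of Greek yogurt: +41.0 g protein for $1.71 (total $1.71, still need 0.0 g).
Filling from the cheapest source first is optimal under one linear minimum: $1.71.

$1.71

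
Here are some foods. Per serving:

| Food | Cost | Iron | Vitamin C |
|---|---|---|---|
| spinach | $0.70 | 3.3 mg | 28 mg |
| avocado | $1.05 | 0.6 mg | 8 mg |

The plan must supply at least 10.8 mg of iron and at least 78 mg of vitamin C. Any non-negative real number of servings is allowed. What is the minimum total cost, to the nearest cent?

The cheapest plan sits at a corner of the feasible region — with two constraints it uses at most two foods.
spinach only: max(10.8/3.3, 78/28) = 3.273 servings → $2.29.
avocado only: max(10.8/0.6, 78/8) = 18 servings → $18.90.
spinach + avocado with both targets exact would need a negative amount; discard.
Cheapest feasible corner: $2.29.

$2.29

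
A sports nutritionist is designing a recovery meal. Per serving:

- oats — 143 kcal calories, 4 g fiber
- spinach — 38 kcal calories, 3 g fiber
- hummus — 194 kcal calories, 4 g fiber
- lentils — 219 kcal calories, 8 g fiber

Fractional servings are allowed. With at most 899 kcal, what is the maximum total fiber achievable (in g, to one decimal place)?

Fiber per kcal: spinach 0.07895, lentils 0.03653, oats 0.02797, hummus 0.02062.
With no serving limits, spend the whole calories allowance on spinach: 899 kcal / 38 kcal × 3 g = 71.0 g.

71.0 g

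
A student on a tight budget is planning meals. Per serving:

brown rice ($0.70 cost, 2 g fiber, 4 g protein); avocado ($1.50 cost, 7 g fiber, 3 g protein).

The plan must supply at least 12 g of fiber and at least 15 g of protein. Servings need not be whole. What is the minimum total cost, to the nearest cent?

Check every corner: each single food scaled to meet both minima, and each pair solved so both constraints bind.
brown rice only: max(12/2, 15/4) = 6 servings → $4.20.
avocado only: max(12/7, 15/3) = 5 servings → $7.50.
brown rice + avocado with both tight: 3.136 servings and 0.8182 servings → $3.42.
So the least-cost plan costs $3.42.

$3.42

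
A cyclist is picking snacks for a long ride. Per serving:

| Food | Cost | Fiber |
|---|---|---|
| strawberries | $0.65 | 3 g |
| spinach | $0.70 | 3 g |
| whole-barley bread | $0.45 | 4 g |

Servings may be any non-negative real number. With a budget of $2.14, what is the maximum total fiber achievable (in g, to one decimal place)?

Fiber per dollar: whole-barley bread 8.889, strawberries 4.615, spinach 4.286.
With no serving limits, spend the whole cost allowance on whole-barley bread: $2.14 / $0.45 × 4 g = 19.0 g.

19.0 g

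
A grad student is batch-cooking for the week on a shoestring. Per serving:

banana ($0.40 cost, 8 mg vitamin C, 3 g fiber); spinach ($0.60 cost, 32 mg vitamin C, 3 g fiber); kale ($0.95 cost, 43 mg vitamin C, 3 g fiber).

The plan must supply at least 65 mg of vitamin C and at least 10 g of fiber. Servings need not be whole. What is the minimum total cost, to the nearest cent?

$1.65

A basic optimal solution has at most two foods positive. Try each food alone and each pair with both targets met exactly.
banana only: max(65/8, 10/3) = 8.125 servings → $3.25.
spinach only: max(65/32, 10/3) = 3.333 servings → $2.00.
kale only: max(65/43, 10/3) = 3.333 servings → $3.17.
banana + spinach with both tight: 1.736 servings and 1.597 servings → $1.65.
banana + kale with both tight: 2.238 servings and 1.095 servings → $1.94.
spinach + kale with both targets exact would need a negative amount; discard.
Cheapest feasible corner: $1.65.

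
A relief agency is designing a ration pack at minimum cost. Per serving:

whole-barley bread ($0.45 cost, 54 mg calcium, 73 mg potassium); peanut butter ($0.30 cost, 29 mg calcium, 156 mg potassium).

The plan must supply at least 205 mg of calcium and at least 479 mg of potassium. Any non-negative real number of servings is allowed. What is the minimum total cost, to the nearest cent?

For a min-cost LP with two ≥-constraints, a basic feasible solution has at most two positive variables.
whole-barley bread only: max(205/54, 479/73) = 6.562 servings → $2.95.
peanut butter only: max(205/29, 479/156) = 7.069 servings → $2.12.
whole-barley bread + peanut butter with both tight: 2.868 servings and 1.728 servings → $1.81.
Cheapest feasible corner: $1.81.

$1.81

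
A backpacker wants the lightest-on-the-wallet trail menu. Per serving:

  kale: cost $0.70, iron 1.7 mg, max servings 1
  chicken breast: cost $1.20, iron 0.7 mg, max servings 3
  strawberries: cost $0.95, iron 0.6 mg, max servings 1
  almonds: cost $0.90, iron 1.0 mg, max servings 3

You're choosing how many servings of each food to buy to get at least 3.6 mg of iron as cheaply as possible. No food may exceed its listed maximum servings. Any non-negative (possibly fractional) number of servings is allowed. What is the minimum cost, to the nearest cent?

$2.41

Cost per mg of iron: kale $0.4118, almonds $0.9000, strawberries $1.5833, chicken breast $1.7143.
Take 1 serving of kale: +1.7 mg iron for $0.70 (total $0.70, still need 1.9 mg).
Take 1.9 servings of almonds: +1.9 mg iron for $1.71 (total $2.41, still need 0.0 mg).
Filling from the cheapest source first is optimal under one linear minimum: $2.41.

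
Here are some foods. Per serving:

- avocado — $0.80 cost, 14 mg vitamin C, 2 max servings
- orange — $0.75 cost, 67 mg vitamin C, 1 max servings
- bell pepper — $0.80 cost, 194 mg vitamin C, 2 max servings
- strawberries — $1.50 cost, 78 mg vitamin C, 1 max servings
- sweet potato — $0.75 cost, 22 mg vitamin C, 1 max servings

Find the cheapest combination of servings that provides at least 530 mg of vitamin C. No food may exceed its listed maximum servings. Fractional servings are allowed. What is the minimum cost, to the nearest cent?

$3.79

Cost per mg of vitamin C: bell pepper $0.0041, orange $0.0112, strawberries $0.0192, sweet potato $0.0341, avocado $0.0571.
Take 2 servings of bell pepper: +388.0 mg vitamin C for $1.60 (total $1.60, still need 142.0 mg).
Take 1 serving of orange: +67.0 mg vitamin C for $0.75 (total $2.35, still need 75.0 mg).
Take 0.9615 servings of strawberries: +75.0 mg vitamin C for $1.44 (total $3.79, still need 0.0 mg).
Greedy by cheapest-per-mg is optimal for a single linear constraint, so the minimum cost is $3.79.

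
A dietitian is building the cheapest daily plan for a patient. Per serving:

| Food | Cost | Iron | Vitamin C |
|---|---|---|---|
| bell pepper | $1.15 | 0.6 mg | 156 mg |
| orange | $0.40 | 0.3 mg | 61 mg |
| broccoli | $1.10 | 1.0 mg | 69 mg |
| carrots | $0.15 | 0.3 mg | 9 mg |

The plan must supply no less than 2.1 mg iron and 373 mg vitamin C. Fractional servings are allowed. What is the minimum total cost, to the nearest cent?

$2.54

Check every corner: each single food scaled to meet both minima, and each pair solved so both constraints bind.
bell pepper only: max(2.1/0.6, 373/156) = 3.5 servings → $4.03.
orange only: max(2.1/0.3, 373/61) = 7 servings → $2.80.
broccoli only: max(2.1/1.0, 373/69) = 5.406 servings → $5.95.
carrots only: max(2.1/0.3, 373/9) = 41.44 servings → $6.22.
bell pepper + orange: the both-tight solution has a negative serving — not a feasible corner.
bell pepper + broccoli with both tight: 1.99 servings and 0.9058 servings → $3.29.
bell pepper + carrots with both tight: 2.246 servings and 2.507 servings → $2.96.
orange + broccoli with both tight: 5.66 servings and 0.402 servings → $2.71.
orange + carrots with both tight: 5.962 servings and 1.038 servings → $2.54.
broccoli + carrots: intersection lies outside the first quadrant.
Cheapest feasible corner: $2.54.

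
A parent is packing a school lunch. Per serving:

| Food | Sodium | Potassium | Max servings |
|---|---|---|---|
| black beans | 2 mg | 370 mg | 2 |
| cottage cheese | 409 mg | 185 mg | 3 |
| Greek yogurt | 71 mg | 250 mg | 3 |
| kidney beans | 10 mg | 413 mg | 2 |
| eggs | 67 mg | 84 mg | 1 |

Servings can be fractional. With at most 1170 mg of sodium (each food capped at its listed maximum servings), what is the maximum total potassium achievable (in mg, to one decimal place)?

Potassium per mg sodium: black beans 185, kidney beans 41.3, Greek yogurt 3.521, eggs 1.254, cottage cheese 0.4523.
Take 2 servings of black beans: uses 4 mg sodium, +740.0 mg potassium (running total 740.0 mg).
Take 2 servings of kidney beans: uses 20 mg sodium, +826.0 mg potassium (running total 1566.0 mg).
Take 3 servings of Greek yogurt: uses 213 mg sodium, +750.0 mg potassium (running total 2316.0 mg).
Take 1 serving of eggs: uses 67 mg sodium, +84.0 mg potassium (running total 2400.0 mg).
Take 2.117 servings of cottage cheese: uses 866 mg sodium, +391.7 mg potassium (running total 2791.7 mg).
Filling greedily by potassium-per-mg sodium is optimal for one linear limit, giving 2791.7 mg.

2791.7 mg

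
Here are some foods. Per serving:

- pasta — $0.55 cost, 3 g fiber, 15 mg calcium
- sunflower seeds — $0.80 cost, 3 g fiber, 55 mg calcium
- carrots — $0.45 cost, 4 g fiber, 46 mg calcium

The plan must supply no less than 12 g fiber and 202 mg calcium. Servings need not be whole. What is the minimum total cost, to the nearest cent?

$1.98

Minimising a linear cost over {fiber ≥ 12, calcium ≥ 202, servings ≥ 0} — the optimum is at a vertex, using one or two foods.
pasta only: max(12/3, 202/15) = 13.47 servings → $7.41.
sunflower seeds only: max(12/3, 202/55) = 4 servings → $3.20.
carrots only: max(12/4, 202/46) = 4.391 servings → $1.98.
pasta + sunflower seeds with both tight: 0.45 servings and 3.55 servings → $3.09.
pasta + carrots with both targets exact would need a negative amount; discard.
sunflower seeds + carrots with both tight: 3.122 servings and 0.6585 servings → $2.79.
Cheapest feasible corner: $1.98.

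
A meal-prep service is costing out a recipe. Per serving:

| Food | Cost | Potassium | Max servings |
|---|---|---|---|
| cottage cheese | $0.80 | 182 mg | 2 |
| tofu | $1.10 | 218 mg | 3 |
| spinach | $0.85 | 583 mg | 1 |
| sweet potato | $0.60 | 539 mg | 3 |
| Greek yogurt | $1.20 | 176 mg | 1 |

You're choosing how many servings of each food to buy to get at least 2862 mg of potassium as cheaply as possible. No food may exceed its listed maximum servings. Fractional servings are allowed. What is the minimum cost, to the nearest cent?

$5.75

Cost per mg of potassium: sweet potato $0.0011, spinach $0.0015, cottage cheese $0.0044, tofu $0.0050, Greek yogurt $0.0068.
Take 3 servings of sweet potato: +1617.0 mg potassium for $1.80 (total $1.80, still need 1245.0 mg).
Take 1 serving of spinach: +583.0 mg potassium for $0.85 (total $2.65, still need 662.0 mg).
Take 2 servings of cottage cheese: +364.0 mg potassium for $1.60 (total $4.25, still need 298.0 mg).
Take 1.367 servings of tofu: +298.0 mg potassium for $1.50 (total $5.75, still need 0.0 mg).
Filling from the cheapest source first is optimal under one linear minimum: $5.75.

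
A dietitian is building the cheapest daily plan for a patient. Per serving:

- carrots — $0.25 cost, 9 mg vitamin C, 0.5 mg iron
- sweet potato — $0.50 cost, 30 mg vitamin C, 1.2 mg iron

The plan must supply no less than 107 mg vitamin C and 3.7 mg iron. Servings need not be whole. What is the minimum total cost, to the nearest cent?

carrots only: max(107/9, 3.7/0.5) = 11.89 servings → $2.97.
sweet potato only: max(107/30, 3.7/1.2) = 3.567 servings → $1.78.
carrots + sweet potato: intersection lies outside the first quadrant.
The minimum over all feasible corners is $1.78.

$1.78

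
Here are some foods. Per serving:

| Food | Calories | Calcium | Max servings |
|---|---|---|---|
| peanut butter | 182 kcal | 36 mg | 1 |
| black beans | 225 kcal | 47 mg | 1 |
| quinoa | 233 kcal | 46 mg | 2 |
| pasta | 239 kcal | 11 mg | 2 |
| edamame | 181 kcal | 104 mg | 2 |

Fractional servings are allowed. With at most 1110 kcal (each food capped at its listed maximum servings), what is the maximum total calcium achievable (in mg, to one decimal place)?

358.3 mg

Calcium per kcal: edamame 0.5746, black beans 0.2089, peanut butter 0.1978, quinoa 0.1974, pasta 0.04603.
Take 2 servings of edamame: uses 362 kcal, +208.0 mg calcium (running total 208.0 mg).
Take 1 serving of black beans: uses 225 kcal, +47.0 mg calcium (running total 255.0 mg).
Take 1 serving of peanut butter: uses 182 kcal, +36.0 mg calcium (running total 291.0 mg).
Take 1.464 servings of quinoa: uses 341 kcal, +67.3 mg calcium (running total 358.3 mg).
Greedy by best ratio exhausts the calories allowance optimally: 358.3 mg.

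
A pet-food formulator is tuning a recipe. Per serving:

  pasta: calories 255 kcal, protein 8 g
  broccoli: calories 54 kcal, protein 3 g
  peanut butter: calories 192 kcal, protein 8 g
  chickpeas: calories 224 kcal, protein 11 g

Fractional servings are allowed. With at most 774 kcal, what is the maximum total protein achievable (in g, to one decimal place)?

Protein per kcal: broccoli 0.05556, chickpeas 0.04911, peanut butter 0.04167, pasta 0.03137.
With no serving limits, spend the whole calories allowance on broccoli: 774 kcal / 54 kcal × 3 g = 43.0 g.

43.0 g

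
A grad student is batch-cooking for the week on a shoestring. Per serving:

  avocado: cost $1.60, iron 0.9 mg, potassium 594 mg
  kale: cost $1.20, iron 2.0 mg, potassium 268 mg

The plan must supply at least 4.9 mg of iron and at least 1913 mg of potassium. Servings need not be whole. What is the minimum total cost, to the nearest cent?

$5.75

The cheapest plan sits at a corner of the feasible region — with two constraints it uses at most two foods.
avocado only: max(4.9/0.9, 1913/594) = 5.444 servings → $8.71.
kale only: max(4.9/2.0, 1913/268) = 7.138 servings → $8.57.
avocado + kale with both tight: 2.654 servings and 1.256 servings → $5.75.
Cheapest feasible corner: $5.75.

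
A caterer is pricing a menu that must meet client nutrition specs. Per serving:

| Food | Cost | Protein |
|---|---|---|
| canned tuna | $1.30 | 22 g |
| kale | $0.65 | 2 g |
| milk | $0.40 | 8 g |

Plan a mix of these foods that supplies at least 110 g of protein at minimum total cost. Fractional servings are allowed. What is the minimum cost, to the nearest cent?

$5.50

Cost per g of protein: milk $0.0500, canned tuna $0.0591, kale $0.3250.
With no serving limits, use only milk: 110 g / 8 g = 13.75 servings × $0.40 = $5.50.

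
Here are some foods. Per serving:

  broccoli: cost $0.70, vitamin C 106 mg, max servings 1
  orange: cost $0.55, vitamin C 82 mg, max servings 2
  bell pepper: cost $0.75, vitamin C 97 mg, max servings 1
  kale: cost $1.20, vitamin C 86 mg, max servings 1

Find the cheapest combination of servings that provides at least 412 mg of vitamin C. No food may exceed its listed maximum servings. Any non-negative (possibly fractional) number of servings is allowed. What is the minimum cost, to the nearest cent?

$3.18

Cost per mg of vitamin C: broccoli $0.0066, orange $0.0067, bell pepper $0.0077, kale $0.0140.
Take 1 serving of broccoli: +106.0 mg vitamin C for $0.70 (total $0.70, still need 306.0 mg).
Take 2 servings of orange: +164.0 mg vitamin C for $1.10 (total $1.80, still need 142.0 mg).
Take 1 serving of bell pepper: +97.0 mg vitamin C for $0.75 (total $2.55, still need 45.0 mg).
Take 0.5233 servings of kale: +45.0 mg vitamin C for $0.63 (total $3.18, still need 0.0 mg).
Greedy by cheapest-per-mg is optimal for a single linear constraint, so the minimum cost is $3.18.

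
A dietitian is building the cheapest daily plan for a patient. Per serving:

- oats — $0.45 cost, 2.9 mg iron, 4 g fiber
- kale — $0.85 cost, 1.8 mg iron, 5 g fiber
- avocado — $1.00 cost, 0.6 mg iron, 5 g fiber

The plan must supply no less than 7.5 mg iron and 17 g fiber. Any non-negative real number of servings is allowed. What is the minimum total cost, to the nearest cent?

At the optimum either one food covers both requirements or two foods hit both targets exactly; no other combination can be cheaper.
oats only: max(7.5/2.9, 17/4) = 4.25 servings → $1.91.
kale only: max(7.5/1.8, 17/5) = 4.167 servings → $3.54.
avocado only: max(7.5/0.6, 17/5) = 12.5 servings → $12.50.
oats + kale with both tight: 0.9452 servings and 2.644 servings → $2.67.
oats + avocado with both tight: 2.256 servings and 1.595 servings → $2.61.
kale + avocado: intersection lies outside the first quadrant.
Cheapest feasible corner: $1.91.

$1.91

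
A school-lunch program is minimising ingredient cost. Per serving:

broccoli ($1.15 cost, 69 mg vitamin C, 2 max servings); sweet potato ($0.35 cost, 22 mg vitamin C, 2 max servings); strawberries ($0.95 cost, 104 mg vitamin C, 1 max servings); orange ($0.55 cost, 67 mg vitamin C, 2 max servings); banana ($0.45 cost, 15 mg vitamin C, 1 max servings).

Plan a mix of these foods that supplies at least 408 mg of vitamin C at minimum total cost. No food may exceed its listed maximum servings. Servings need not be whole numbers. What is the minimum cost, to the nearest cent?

$4.85

Cost per mg of vitamin C: orange $0.0082, strawberries $0.0091, sweet potato $0.0159, broccoli $0.0167, banana $0.0300.
Take 2 servings of orange: +134.0 mg vitamin C for $1.10 (total $1.10, still need 274.0 mg).
Take 1 serving of strawberries: +104.0 mg vitamin C for $0.95 (total $2.05, still need 170.0 mg).
Take 2 servings of sweet potato: +44.0 mg vitamin C for $0.70 (total $2.75, still need 126.0 mg).
Take 1.826 servings of broccoli: +126.0 mg vitamin C for $2.10 (total $4.85, still need 0.0 mg).
Greedy by cheapest-per-mg is optimal for a single linear constraint, so the minimum cost is $4.85.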